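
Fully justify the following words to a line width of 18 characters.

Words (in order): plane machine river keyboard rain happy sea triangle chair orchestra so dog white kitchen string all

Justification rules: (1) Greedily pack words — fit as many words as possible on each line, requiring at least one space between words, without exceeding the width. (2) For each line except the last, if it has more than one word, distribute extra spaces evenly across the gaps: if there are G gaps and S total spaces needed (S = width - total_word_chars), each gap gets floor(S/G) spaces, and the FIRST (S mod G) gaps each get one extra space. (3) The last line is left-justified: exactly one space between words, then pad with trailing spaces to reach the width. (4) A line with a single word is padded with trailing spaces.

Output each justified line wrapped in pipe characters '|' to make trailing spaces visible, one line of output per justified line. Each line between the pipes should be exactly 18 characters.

Answer: |plane      machine|
|river     keyboard|
|rain   happy   sea|
|triangle     chair|
|orchestra  so  dog|
|white      kitchen|
|string all        |

Derivation:
Line 1: ['plane', 'machine'] (min_width=13, slack=5)
Line 2: ['river', 'keyboard'] (min_width=14, slack=4)
Line 3: ['rain', 'happy', 'sea'] (min_width=14, slack=4)
Line 4: ['triangle', 'chair'] (min_width=14, slack=4)
Line 5: ['orchestra', 'so', 'dog'] (min_width=16, slack=2)
Line 6: ['white', 'kitchen'] (min_width=13, slack=5)
Line 7: ['string', 'all'] (min_width=10, slack=8)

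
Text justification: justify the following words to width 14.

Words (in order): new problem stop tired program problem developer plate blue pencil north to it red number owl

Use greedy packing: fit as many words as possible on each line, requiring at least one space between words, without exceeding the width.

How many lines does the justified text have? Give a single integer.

Answer: 9

Derivation:
Line 1: ['new', 'problem'] (min_width=11, slack=3)
Line 2: ['stop', 'tired'] (min_width=10, slack=4)
Line 3: ['program'] (min_width=7, slack=7)
Line 4: ['problem'] (min_width=7, slack=7)
Line 5: ['developer'] (min_width=9, slack=5)
Line 6: ['plate', 'blue'] (min_width=10, slack=4)
Line 7: ['pencil', 'north'] (min_width=12, slack=2)
Line 8: ['to', 'it', 'red'] (min_width=9, slack=5)
Line 9: ['number', 'owl'] (min_width=10, slack=4)
Total lines: 9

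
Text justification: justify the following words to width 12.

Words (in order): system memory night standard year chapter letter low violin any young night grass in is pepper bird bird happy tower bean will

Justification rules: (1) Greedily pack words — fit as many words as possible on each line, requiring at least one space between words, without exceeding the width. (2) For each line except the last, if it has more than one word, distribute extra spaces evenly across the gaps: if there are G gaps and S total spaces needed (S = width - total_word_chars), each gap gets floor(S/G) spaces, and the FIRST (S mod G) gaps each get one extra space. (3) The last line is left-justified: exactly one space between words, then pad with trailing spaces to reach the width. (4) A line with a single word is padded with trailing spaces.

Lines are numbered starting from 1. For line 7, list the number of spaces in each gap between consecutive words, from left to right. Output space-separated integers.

Answer: 2

Derivation:
Line 1: ['system'] (min_width=6, slack=6)
Line 2: ['memory', 'night'] (min_width=12, slack=0)
Line 3: ['standard'] (min_width=8, slack=4)
Line 4: ['year', 'chapter'] (min_width=12, slack=0)
Line 5: ['letter', 'low'] (min_width=10, slack=2)
Line 6: ['violin', 'any'] (min_width=10, slack=2)
Line 7: ['young', 'night'] (min_width=11, slack=1)
Line 8: ['grass', 'in', 'is'] (min_width=11, slack=1)
Line 9: ['pepper', 'bird'] (min_width=11, slack=1)
Line 10: ['bird', 'happy'] (min_width=10, slack=2)
Line 11: ['tower', 'bean'] (min_width=10, slack=2)
Line 12: ['will'] (min_width=4, slack=8)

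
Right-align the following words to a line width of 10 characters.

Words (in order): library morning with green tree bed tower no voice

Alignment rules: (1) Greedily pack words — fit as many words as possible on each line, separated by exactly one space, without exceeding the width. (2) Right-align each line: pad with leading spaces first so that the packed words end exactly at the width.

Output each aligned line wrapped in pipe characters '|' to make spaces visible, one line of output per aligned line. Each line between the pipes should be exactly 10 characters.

Line 1: ['library'] (min_width=7, slack=3)
Line 2: ['morning'] (min_width=7, slack=3)
Line 3: ['with', 'green'] (min_width=10, slack=0)
Line 4: ['tree', 'bed'] (min_width=8, slack=2)
Line 5: ['tower', 'no'] (min_width=8, slack=2)
Line 6: ['voice'] (min_width=5, slack=5)

Answer: |   library|
|   morning|
|with green|
|  tree bed|
|  tower no|
|     voice|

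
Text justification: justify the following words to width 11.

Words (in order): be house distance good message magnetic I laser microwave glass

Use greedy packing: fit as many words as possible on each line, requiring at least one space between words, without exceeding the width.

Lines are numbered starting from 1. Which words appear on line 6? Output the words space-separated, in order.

Line 1: ['be', 'house'] (min_width=8, slack=3)
Line 2: ['distance'] (min_width=8, slack=3)
Line 3: ['good'] (min_width=4, slack=7)
Line 4: ['message'] (min_width=7, slack=4)
Line 5: ['magnetic', 'I'] (min_width=10, slack=1)
Line 6: ['laser'] (min_width=5, slack=6)
Line 7: ['microwave'] (min_width=9, slack=2)
Line 8: ['glass'] (min_width=5, slack=6)

Answer: laser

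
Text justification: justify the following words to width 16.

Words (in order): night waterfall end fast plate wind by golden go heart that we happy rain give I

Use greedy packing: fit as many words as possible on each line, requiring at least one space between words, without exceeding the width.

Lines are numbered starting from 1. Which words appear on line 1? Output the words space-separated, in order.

Answer: night waterfall

Derivation:
Line 1: ['night', 'waterfall'] (min_width=15, slack=1)
Line 2: ['end', 'fast', 'plate'] (min_width=14, slack=2)
Line 3: ['wind', 'by', 'golden'] (min_width=14, slack=2)
Line 4: ['go', 'heart', 'that', 'we'] (min_width=16, slack=0)
Line 5: ['happy', 'rain', 'give'] (min_width=15, slack=1)
Line 6: ['I'] (min_width=1, slack=15)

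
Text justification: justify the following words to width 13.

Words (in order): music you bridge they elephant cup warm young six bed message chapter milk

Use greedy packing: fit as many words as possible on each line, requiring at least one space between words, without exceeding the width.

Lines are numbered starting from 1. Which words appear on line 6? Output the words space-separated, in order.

Answer: message

Derivation:
Line 1: ['music', 'you'] (min_width=9, slack=4)
Line 2: ['bridge', 'they'] (min_width=11, slack=2)
Line 3: ['elephant', 'cup'] (min_width=12, slack=1)
Line 4: ['warm', 'young'] (min_width=10, slack=3)
Line 5: ['six', 'bed'] (min_width=7, slack=6)
Line 6: ['message'] (min_width=7, slack=6)
Line 7: ['chapter', 'milk'] (min_width=12, slack=1)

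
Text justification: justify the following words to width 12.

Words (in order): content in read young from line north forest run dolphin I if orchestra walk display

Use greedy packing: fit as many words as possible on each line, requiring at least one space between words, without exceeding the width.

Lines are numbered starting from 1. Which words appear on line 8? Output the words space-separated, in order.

Answer: walk display

Derivation:
Line 1: ['content', 'in'] (min_width=10, slack=2)
Line 2: ['read', 'young'] (min_width=10, slack=2)
Line 3: ['from', 'line'] (min_width=9, slack=3)
Line 4: ['north', 'forest'] (min_width=12, slack=0)
Line 5: ['run', 'dolphin'] (min_width=11, slack=1)
Line 6: ['I', 'if'] (min_width=4, slack=8)
Line 7: ['orchestra'] (min_width=9, slack=3)
Line 8: ['walk', 'display'] (min_width=12, slack=0)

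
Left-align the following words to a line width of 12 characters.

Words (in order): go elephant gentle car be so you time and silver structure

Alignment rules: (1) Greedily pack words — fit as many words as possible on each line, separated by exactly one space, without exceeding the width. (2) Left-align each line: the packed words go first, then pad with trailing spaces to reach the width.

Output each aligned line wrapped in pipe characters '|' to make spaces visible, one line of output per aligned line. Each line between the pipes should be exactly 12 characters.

Answer: |go elephant |
|gentle car  |
|be so you   |
|time and    |
|silver      |
|structure   |

Derivation:
Line 1: ['go', 'elephant'] (min_width=11, slack=1)
Line 2: ['gentle', 'car'] (min_width=10, slack=2)
Line 3: ['be', 'so', 'you'] (min_width=9, slack=3)
Line 4: ['time', 'and'] (min_width=8, slack=4)
Line 5: ['silver'] (min_width=6, slack=6)
Line 6: ['structure'] (min_width=9, slack=3)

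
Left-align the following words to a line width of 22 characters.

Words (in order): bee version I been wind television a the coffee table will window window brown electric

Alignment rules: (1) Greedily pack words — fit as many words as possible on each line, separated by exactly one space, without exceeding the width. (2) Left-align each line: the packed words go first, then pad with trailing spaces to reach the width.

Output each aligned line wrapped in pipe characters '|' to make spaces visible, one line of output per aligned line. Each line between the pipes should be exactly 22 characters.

Answer: |bee version I been    |
|wind television a the |
|coffee table will     |
|window window brown   |
|electric              |

Derivation:
Line 1: ['bee', 'version', 'I', 'been'] (min_width=18, slack=4)
Line 2: ['wind', 'television', 'a', 'the'] (min_width=21, slack=1)
Line 3: ['coffee', 'table', 'will'] (min_width=17, slack=5)
Line 4: ['window', 'window', 'brown'] (min_width=19, slack=3)
Line 5: ['electric'] (min_width=8, slack=14)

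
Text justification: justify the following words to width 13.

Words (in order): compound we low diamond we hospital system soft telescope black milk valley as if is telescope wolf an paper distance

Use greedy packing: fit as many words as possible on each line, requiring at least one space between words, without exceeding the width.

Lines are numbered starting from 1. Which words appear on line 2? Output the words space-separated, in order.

Answer: low diamond

Derivation:
Line 1: ['compound', 'we'] (min_width=11, slack=2)
Line 2: ['low', 'diamond'] (min_width=11, slack=2)
Line 3: ['we', 'hospital'] (min_width=11, slack=2)
Line 4: ['system', 'soft'] (min_width=11, slack=2)
Line 5: ['telescope'] (min_width=9, slack=4)
Line 6: ['black', 'milk'] (min_width=10, slack=3)
Line 7: ['valley', 'as', 'if'] (min_width=12, slack=1)
Line 8: ['is', 'telescope'] (min_width=12, slack=1)
Line 9: ['wolf', 'an', 'paper'] (min_width=13, slack=0)
Line 10: ['distance'] (min_width=8, slack=5)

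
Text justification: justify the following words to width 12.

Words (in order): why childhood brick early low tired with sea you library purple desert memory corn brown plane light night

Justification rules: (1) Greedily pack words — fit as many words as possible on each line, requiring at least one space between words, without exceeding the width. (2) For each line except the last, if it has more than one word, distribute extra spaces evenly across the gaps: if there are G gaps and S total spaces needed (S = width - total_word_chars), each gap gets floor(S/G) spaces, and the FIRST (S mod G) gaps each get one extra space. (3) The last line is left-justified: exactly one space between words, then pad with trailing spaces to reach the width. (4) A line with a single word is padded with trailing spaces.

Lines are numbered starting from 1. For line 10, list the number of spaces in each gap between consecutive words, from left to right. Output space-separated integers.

Line 1: ['why'] (min_width=3, slack=9)
Line 2: ['childhood'] (min_width=9, slack=3)
Line 3: ['brick', 'early'] (min_width=11, slack=1)
Line 4: ['low', 'tired'] (min_width=9, slack=3)
Line 5: ['with', 'sea', 'you'] (min_width=12, slack=0)
Line 6: ['library'] (min_width=7, slack=5)
Line 7: ['purple'] (min_width=6, slack=6)
Line 8: ['desert'] (min_width=6, slack=6)
Line 9: ['memory', 'corn'] (min_width=11, slack=1)
Line 10: ['brown', 'plane'] (min_width=11, slack=1)
Line 11: ['light', 'night'] (min_width=11, slack=1)

Answer: 2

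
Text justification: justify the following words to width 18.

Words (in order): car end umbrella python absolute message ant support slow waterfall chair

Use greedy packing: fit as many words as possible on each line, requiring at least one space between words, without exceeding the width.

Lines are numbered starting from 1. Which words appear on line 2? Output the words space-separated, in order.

Line 1: ['car', 'end', 'umbrella'] (min_width=16, slack=2)
Line 2: ['python', 'absolute'] (min_width=15, slack=3)
Line 3: ['message', 'ant'] (min_width=11, slack=7)
Line 4: ['support', 'slow'] (min_width=12, slack=6)
Line 5: ['waterfall', 'chair'] (min_width=15, slack=3)

Answer: python absolute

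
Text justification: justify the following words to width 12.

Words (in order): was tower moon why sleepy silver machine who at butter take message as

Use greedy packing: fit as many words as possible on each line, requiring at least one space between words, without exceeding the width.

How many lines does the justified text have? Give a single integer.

Line 1: ['was', 'tower'] (min_width=9, slack=3)
Line 2: ['moon', 'why'] (min_width=8, slack=4)
Line 3: ['sleepy'] (min_width=6, slack=6)
Line 4: ['silver'] (min_width=6, slack=6)
Line 5: ['machine', 'who'] (min_width=11, slack=1)
Line 6: ['at', 'butter'] (min_width=9, slack=3)
Line 7: ['take', 'message'] (min_width=12, slack=0)
Line 8: ['as'] (min_width=2, slack=10)
Total lines: 8

Answer: 8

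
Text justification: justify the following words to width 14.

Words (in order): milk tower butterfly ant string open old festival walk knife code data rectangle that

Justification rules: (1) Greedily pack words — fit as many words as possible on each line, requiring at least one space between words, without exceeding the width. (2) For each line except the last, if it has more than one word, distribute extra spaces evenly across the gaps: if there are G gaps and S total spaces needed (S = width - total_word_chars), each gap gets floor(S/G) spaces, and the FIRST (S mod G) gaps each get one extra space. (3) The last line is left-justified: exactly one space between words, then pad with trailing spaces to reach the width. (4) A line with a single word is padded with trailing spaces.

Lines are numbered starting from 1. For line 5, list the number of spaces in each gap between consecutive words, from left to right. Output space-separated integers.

Answer: 5

Derivation:
Line 1: ['milk', 'tower'] (min_width=10, slack=4)
Line 2: ['butterfly', 'ant'] (min_width=13, slack=1)
Line 3: ['string', 'open'] (min_width=11, slack=3)
Line 4: ['old', 'festival'] (min_width=12, slack=2)
Line 5: ['walk', 'knife'] (min_width=10, slack=4)
Line 6: ['code', 'data'] (min_width=9, slack=5)
Line 7: ['rectangle', 'that'] (min_width=14, slack=0)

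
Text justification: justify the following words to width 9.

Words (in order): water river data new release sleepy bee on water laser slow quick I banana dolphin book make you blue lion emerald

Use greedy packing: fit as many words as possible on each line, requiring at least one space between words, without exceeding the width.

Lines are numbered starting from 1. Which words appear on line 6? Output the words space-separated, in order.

Line 1: ['water'] (min_width=5, slack=4)
Line 2: ['river'] (min_width=5, slack=4)
Line 3: ['data', 'new'] (min_width=8, slack=1)
Line 4: ['release'] (min_width=7, slack=2)
Line 5: ['sleepy'] (min_width=6, slack=3)
Line 6: ['bee', 'on'] (min_width=6, slack=3)
Line 7: ['water'] (min_width=5, slack=4)
Line 8: ['laser'] (min_width=5, slack=4)
Line 9: ['slow'] (min_width=4, slack=5)
Line 10: ['quick', 'I'] (min_width=7, slack=2)
Line 11: ['banana'] (min_width=6, slack=3)
Line 12: ['dolphin'] (min_width=7, slack=2)
Line 13: ['book', 'make'] (min_width=9, slack=0)
Line 14: ['you', 'blue'] (min_width=8, slack=1)
Line 15: ['lion'] (min_width=4, slack=5)
Line 16: ['emerald'] (min_width=7, slack=2)

Answer: bee on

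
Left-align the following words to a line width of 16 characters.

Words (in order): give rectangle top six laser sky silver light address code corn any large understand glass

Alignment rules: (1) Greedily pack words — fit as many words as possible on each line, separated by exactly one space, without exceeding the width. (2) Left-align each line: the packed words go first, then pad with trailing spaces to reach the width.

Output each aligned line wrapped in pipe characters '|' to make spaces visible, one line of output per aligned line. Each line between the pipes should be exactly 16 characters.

Answer: |give rectangle  |
|top six laser   |
|sky silver light|
|address code    |
|corn any large  |
|understand glass|

Derivation:
Line 1: ['give', 'rectangle'] (min_width=14, slack=2)
Line 2: ['top', 'six', 'laser'] (min_width=13, slack=3)
Line 3: ['sky', 'silver', 'light'] (min_width=16, slack=0)
Line 4: ['address', 'code'] (min_width=12, slack=4)
Line 5: ['corn', 'any', 'large'] (min_width=14, slack=2)
Line 6: ['understand', 'glass'] (min_width=16, slack=0)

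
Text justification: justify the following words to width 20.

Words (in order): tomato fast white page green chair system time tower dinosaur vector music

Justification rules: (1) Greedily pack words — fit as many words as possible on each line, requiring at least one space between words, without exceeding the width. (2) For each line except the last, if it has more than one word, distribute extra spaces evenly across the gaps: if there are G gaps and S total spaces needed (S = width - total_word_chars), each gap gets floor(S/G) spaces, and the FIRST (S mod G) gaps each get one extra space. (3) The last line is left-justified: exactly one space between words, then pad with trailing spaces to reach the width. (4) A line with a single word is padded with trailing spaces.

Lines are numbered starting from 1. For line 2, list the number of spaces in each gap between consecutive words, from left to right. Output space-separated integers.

Line 1: ['tomato', 'fast', 'white'] (min_width=17, slack=3)
Line 2: ['page', 'green', 'chair'] (min_width=16, slack=4)
Line 3: ['system', 'time', 'tower'] (min_width=17, slack=3)
Line 4: ['dinosaur', 'vector'] (min_width=15, slack=5)
Line 5: ['music'] (min_width=5, slack=15)

Answer: 3 3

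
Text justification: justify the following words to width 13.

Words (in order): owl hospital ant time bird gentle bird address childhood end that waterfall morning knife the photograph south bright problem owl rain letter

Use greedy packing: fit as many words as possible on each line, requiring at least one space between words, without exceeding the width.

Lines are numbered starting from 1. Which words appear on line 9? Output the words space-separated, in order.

Answer: the

Derivation:
Line 1: ['owl', 'hospital'] (min_width=12, slack=1)
Line 2: ['ant', 'time', 'bird'] (min_width=13, slack=0)
Line 3: ['gentle', 'bird'] (min_width=11, slack=2)
Line 4: ['address'] (min_width=7, slack=6)
Line 5: ['childhood', 'end'] (min_width=13, slack=0)
Line 6: ['that'] (min_width=4, slack=9)
Line 7: ['waterfall'] (min_width=9, slack=4)
Line 8: ['morning', 'knife'] (min_width=13, slack=0)
Line 9: ['the'] (min_width=3, slack=10)
Line 10: ['photograph'] (min_width=10, slack=3)
Line 11: ['south', 'bright'] (min_width=12, slack=1)
Line 12: ['problem', 'owl'] (min_width=11, slack=2)
Line 13: ['rain', 'letter'] (min_width=11, slack=2)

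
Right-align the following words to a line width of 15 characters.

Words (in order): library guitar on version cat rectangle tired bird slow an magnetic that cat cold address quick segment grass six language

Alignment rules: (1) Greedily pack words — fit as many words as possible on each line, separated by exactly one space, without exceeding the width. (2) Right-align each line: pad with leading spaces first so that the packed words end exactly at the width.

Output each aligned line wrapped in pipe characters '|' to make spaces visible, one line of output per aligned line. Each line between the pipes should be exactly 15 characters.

Answer: | library guitar|
| on version cat|
|rectangle tired|
|   bird slow an|
|  magnetic that|
|       cat cold|
|  address quick|
|  segment grass|
|   six language|

Derivation:
Line 1: ['library', 'guitar'] (min_width=14, slack=1)
Line 2: ['on', 'version', 'cat'] (min_width=14, slack=1)
Line 3: ['rectangle', 'tired'] (min_width=15, slack=0)
Line 4: ['bird', 'slow', 'an'] (min_width=12, slack=3)
Line 5: ['magnetic', 'that'] (min_width=13, slack=2)
Line 6: ['cat', 'cold'] (min_width=8, slack=7)
Line 7: ['address', 'quick'] (min_width=13, slack=2)
Line 8: ['segment', 'grass'] (min_width=13, slack=2)
Line 9: ['six', 'language'] (min_width=12, slack=3)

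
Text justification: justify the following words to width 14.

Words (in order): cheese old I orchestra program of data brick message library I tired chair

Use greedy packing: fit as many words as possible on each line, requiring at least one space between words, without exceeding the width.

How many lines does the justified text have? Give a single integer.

Answer: 7

Derivation:
Line 1: ['cheese', 'old', 'I'] (min_width=12, slack=2)
Line 2: ['orchestra'] (min_width=9, slack=5)
Line 3: ['program', 'of'] (min_width=10, slack=4)
Line 4: ['data', 'brick'] (min_width=10, slack=4)
Line 5: ['message'] (min_width=7, slack=7)
Line 6: ['library', 'I'] (min_width=9, slack=5)
Line 7: ['tired', 'chair'] (min_width=11, slack=3)
Total lines: 7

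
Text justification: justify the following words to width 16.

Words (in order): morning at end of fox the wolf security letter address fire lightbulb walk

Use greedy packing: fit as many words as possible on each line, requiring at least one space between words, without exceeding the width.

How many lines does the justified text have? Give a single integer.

Line 1: ['morning', 'at', 'end'] (min_width=14, slack=2)
Line 2: ['of', 'fox', 'the', 'wolf'] (min_width=15, slack=1)
Line 3: ['security', 'letter'] (min_width=15, slack=1)
Line 4: ['address', 'fire'] (min_width=12, slack=4)
Line 5: ['lightbulb', 'walk'] (min_width=14, slack=2)
Total lines: 5

Answer: 5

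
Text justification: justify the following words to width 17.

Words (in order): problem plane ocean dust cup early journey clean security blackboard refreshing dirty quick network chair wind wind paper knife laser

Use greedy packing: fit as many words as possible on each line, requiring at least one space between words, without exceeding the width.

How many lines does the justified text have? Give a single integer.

Line 1: ['problem', 'plane'] (min_width=13, slack=4)
Line 2: ['ocean', 'dust', 'cup'] (min_width=14, slack=3)
Line 3: ['early', 'journey'] (min_width=13, slack=4)
Line 4: ['clean', 'security'] (min_width=14, slack=3)
Line 5: ['blackboard'] (min_width=10, slack=7)
Line 6: ['refreshing', 'dirty'] (min_width=16, slack=1)
Line 7: ['quick', 'network'] (min_width=13, slack=4)
Line 8: ['chair', 'wind', 'wind'] (min_width=15, slack=2)
Line 9: ['paper', 'knife', 'laser'] (min_width=17, slack=0)
Total lines: 9

Answer: 9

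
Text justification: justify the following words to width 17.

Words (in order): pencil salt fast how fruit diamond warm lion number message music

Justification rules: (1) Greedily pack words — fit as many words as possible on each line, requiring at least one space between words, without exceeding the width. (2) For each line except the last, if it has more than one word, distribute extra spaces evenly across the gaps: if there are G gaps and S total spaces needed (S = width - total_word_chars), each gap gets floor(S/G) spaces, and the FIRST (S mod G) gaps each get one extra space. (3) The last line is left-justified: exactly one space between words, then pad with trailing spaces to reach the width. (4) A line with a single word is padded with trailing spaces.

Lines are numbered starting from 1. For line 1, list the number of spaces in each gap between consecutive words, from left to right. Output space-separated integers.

Line 1: ['pencil', 'salt', 'fast'] (min_width=16, slack=1)
Line 2: ['how', 'fruit', 'diamond'] (min_width=17, slack=0)
Line 3: ['warm', 'lion', 'number'] (min_width=16, slack=1)
Line 4: ['message', 'music'] (min_width=13, slack=4)

Answer: 2 1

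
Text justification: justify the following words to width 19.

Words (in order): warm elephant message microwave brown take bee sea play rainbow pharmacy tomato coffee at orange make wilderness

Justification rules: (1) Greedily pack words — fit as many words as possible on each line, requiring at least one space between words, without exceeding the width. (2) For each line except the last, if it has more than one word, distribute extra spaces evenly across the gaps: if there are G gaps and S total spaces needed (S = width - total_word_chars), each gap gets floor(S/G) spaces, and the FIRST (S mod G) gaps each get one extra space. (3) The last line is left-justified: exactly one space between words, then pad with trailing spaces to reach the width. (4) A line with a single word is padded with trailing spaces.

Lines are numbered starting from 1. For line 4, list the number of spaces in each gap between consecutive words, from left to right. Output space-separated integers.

Line 1: ['warm', 'elephant'] (min_width=13, slack=6)
Line 2: ['message', 'microwave'] (min_width=17, slack=2)
Line 3: ['brown', 'take', 'bee', 'sea'] (min_width=18, slack=1)
Line 4: ['play', 'rainbow'] (min_width=12, slack=7)
Line 5: ['pharmacy', 'tomato'] (min_width=15, slack=4)
Line 6: ['coffee', 'at', 'orange'] (min_width=16, slack=3)
Line 7: ['make', 'wilderness'] (min_width=15, slack=4)

Answer: 8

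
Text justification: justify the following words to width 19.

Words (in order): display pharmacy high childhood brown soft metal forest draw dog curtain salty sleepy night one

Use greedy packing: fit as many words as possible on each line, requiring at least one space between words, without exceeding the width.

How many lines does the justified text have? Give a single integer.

Answer: 6

Derivation:
Line 1: ['display', 'pharmacy'] (min_width=16, slack=3)
Line 2: ['high', 'childhood'] (min_width=14, slack=5)
Line 3: ['brown', 'soft', 'metal'] (min_width=16, slack=3)
Line 4: ['forest', 'draw', 'dog'] (min_width=15, slack=4)
Line 5: ['curtain', 'salty'] (min_width=13, slack=6)
Line 6: ['sleepy', 'night', 'one'] (min_width=16, slack=3)
Total lines: 6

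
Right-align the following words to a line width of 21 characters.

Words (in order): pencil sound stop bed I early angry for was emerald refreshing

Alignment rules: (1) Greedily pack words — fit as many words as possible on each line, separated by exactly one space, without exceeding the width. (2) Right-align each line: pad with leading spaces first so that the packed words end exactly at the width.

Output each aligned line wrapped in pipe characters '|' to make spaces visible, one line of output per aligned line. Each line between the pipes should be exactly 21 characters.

Answer: |pencil sound stop bed|
|I early angry for was|
|   emerald refreshing|

Derivation:
Line 1: ['pencil', 'sound', 'stop', 'bed'] (min_width=21, slack=0)
Line 2: ['I', 'early', 'angry', 'for', 'was'] (min_width=21, slack=0)
Line 3: ['emerald', 'refreshing'] (min_width=18, slack=3)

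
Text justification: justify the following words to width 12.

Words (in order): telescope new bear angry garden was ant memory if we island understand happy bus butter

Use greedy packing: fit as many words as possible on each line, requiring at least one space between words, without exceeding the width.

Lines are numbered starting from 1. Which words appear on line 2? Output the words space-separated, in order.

Answer: new bear

Derivation:
Line 1: ['telescope'] (min_width=9, slack=3)
Line 2: ['new', 'bear'] (min_width=8, slack=4)
Line 3: ['angry', 'garden'] (min_width=12, slack=0)
Line 4: ['was', 'ant'] (min_width=7, slack=5)
Line 5: ['memory', 'if', 'we'] (min_width=12, slack=0)
Line 6: ['island'] (min_width=6, slack=6)
Line 7: ['understand'] (min_width=10, slack=2)
Line 8: ['happy', 'bus'] (min_width=9, slack=3)
Line 9: ['butter'] (min_width=6, slack=6)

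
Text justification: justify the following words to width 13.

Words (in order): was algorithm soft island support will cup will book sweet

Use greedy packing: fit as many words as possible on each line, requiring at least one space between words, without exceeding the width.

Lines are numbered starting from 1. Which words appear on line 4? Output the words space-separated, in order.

Answer: cup will book

Derivation:
Line 1: ['was', 'algorithm'] (min_width=13, slack=0)
Line 2: ['soft', 'island'] (min_width=11, slack=2)
Line 3: ['support', 'will'] (min_width=12, slack=1)
Line 4: ['cup', 'will', 'book'] (min_width=13, slack=0)
Line 5: ['sweet'] (min_width=5, slack=8)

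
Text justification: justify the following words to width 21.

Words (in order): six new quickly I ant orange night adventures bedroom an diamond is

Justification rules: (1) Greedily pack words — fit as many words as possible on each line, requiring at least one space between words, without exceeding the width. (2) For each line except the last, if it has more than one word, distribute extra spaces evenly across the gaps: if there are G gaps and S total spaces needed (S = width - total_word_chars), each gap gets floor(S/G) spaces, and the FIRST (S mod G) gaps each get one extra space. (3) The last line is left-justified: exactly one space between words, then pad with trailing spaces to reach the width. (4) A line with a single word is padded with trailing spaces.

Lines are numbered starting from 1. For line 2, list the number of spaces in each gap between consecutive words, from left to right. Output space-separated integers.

Line 1: ['six', 'new', 'quickly', 'I', 'ant'] (min_width=21, slack=0)
Line 2: ['orange', 'night'] (min_width=12, slack=9)
Line 3: ['adventures', 'bedroom', 'an'] (min_width=21, slack=0)
Line 4: ['diamond', 'is'] (min_width=10, slack=11)

Answer: 10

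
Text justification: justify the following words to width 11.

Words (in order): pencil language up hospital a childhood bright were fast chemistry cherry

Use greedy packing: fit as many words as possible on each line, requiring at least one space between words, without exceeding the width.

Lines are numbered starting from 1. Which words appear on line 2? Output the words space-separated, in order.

Answer: language up

Derivation:
Line 1: ['pencil'] (min_width=6, slack=5)
Line 2: ['language', 'up'] (min_width=11, slack=0)
Line 3: ['hospital', 'a'] (min_width=10, slack=1)
Line 4: ['childhood'] (min_width=9, slack=2)
Line 5: ['bright', 'were'] (min_width=11, slack=0)
Line 6: ['fast'] (min_width=4, slack=7)
Line 7: ['chemistry'] (min_width=9, slack=2)
Line 8: ['cherry'] (min_width=6, slack=5)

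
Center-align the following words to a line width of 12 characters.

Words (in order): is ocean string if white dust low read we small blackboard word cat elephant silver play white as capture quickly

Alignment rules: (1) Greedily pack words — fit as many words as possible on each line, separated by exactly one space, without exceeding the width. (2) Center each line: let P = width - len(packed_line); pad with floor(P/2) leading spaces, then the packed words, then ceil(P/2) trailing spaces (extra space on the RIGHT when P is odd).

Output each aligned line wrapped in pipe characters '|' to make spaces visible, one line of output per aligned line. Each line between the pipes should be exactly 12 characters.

Answer: |  is ocean  |
| string if  |
| white dust |
|low read we |
|   small    |
| blackboard |
|  word cat  |
|  elephant  |
|silver play |
|  white as  |
|  capture   |
|  quickly   |

Derivation:
Line 1: ['is', 'ocean'] (min_width=8, slack=4)
Line 2: ['string', 'if'] (min_width=9, slack=3)
Line 3: ['white', 'dust'] (min_width=10, slack=2)
Line 4: ['low', 'read', 'we'] (min_width=11, slack=1)
Line 5: ['small'] (min_width=5, slack=7)
Line 6: ['blackboard'] (min_width=10, slack=2)
Line 7: ['word', 'cat'] (min_width=8, slack=4)
Line 8: ['elephant'] (min_width=8, slack=4)
Line 9: ['silver', 'play'] (min_width=11, slack=1)
Line 10: ['white', 'as'] (min_width=8, slack=4)
Line 11: ['capture'] (min_width=7, slack=5)
Line 12: ['quickly'] (min_width=7, slack=5)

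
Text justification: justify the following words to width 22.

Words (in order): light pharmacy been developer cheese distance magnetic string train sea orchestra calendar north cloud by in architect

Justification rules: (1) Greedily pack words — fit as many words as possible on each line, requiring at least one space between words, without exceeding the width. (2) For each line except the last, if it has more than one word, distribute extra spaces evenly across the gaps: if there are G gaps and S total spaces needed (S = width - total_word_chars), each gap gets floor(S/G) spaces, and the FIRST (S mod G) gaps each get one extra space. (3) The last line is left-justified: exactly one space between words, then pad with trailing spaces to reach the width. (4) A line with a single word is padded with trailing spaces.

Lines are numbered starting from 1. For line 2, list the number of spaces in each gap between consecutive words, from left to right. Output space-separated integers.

Answer: 7

Derivation:
Line 1: ['light', 'pharmacy', 'been'] (min_width=19, slack=3)
Line 2: ['developer', 'cheese'] (min_width=16, slack=6)
Line 3: ['distance', 'magnetic'] (min_width=17, slack=5)
Line 4: ['string', 'train', 'sea'] (min_width=16, slack=6)
Line 5: ['orchestra', 'calendar'] (min_width=18, slack=4)
Line 6: ['north', 'cloud', 'by', 'in'] (min_width=17, slack=5)
Line 7: ['architect'] (min_width=9, slack=13)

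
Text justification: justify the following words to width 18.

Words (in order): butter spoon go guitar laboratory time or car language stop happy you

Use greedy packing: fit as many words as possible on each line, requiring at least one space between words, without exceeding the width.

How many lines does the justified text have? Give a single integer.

Answer: 5

Derivation:
Line 1: ['butter', 'spoon', 'go'] (min_width=15, slack=3)
Line 2: ['guitar', 'laboratory'] (min_width=17, slack=1)
Line 3: ['time', 'or', 'car'] (min_width=11, slack=7)
Line 4: ['language', 'stop'] (min_width=13, slack=5)
Line 5: ['happy', 'you'] (min_width=9, slack=9)
Total lines: 5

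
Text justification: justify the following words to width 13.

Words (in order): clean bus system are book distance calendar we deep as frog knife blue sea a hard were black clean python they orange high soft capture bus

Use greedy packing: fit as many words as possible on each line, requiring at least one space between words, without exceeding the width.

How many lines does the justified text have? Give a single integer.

Answer: 12

Derivation:
Line 1: ['clean', 'bus'] (min_width=9, slack=4)
Line 2: ['system', 'are'] (min_width=10, slack=3)
Line 3: ['book', 'distance'] (min_width=13, slack=0)
Line 4: ['calendar', 'we'] (min_width=11, slack=2)
Line 5: ['deep', 'as', 'frog'] (min_width=12, slack=1)
Line 6: ['knife', 'blue'] (min_width=10, slack=3)
Line 7: ['sea', 'a', 'hard'] (min_width=10, slack=3)
Line 8: ['were', 'black'] (min_width=10, slack=3)
Line 9: ['clean', 'python'] (min_width=12, slack=1)
Line 10: ['they', 'orange'] (min_width=11, slack=2)
Line 11: ['high', 'soft'] (min_width=9, slack=4)
Line 12: ['capture', 'bus'] (min_width=11, slack=2)
Total lines: 12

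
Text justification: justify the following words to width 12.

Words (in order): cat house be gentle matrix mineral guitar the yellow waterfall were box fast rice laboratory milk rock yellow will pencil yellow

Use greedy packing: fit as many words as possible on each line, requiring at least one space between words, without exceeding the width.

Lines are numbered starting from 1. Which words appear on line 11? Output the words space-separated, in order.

Answer: milk rock

Derivation:
Line 1: ['cat', 'house', 'be'] (min_width=12, slack=0)
Line 2: ['gentle'] (min_width=6, slack=6)
Line 3: ['matrix'] (min_width=6, slack=6)
Line 4: ['mineral'] (min_width=7, slack=5)
Line 5: ['guitar', 'the'] (min_width=10, slack=2)
Line 6: ['yellow'] (min_width=6, slack=6)
Line 7: ['waterfall'] (min_width=9, slack=3)
Line 8: ['were', 'box'] (min_width=8, slack=4)
Line 9: ['fast', 'rice'] (min_width=9, slack=3)
Line 10: ['laboratory'] (min_width=10, slack=2)
Line 11: ['milk', 'rock'] (min_width=9, slack=3)
Line 12: ['yellow', 'will'] (min_width=11, slack=1)
Line 13: ['pencil'] (min_width=6, slack=6)
Line 14: ['yellow'] (min_width=6, slack=6)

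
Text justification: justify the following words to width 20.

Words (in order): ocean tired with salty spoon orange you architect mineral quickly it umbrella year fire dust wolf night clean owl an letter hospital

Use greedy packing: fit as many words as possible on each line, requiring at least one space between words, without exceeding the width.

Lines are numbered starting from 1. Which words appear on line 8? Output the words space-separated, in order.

Line 1: ['ocean', 'tired', 'with'] (min_width=16, slack=4)
Line 2: ['salty', 'spoon', 'orange'] (min_width=18, slack=2)
Line 3: ['you', 'architect'] (min_width=13, slack=7)
Line 4: ['mineral', 'quickly', 'it'] (min_width=18, slack=2)
Line 5: ['umbrella', 'year', 'fire'] (min_width=18, slack=2)
Line 6: ['dust', 'wolf', 'night'] (min_width=15, slack=5)
Line 7: ['clean', 'owl', 'an', 'letter'] (min_width=19, slack=1)
Line 8: ['hospital'] (min_width=8, slack=12)

Answer: hospital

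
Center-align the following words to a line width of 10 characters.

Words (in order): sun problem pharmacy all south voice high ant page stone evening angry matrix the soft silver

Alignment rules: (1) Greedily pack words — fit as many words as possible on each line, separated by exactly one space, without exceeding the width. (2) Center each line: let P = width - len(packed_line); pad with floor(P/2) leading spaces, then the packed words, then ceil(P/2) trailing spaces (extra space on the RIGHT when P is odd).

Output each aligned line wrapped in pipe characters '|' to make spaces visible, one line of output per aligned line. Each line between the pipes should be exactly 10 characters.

Answer: |   sun    |
| problem  |
| pharmacy |
|all south |
|voice high|
| ant page |
|  stone   |
| evening  |
|  angry   |
|matrix the|
|   soft   |
|  silver  |

Derivation:
Line 1: ['sun'] (min_width=3, slack=7)
Line 2: ['problem'] (min_width=7, slack=3)
Line 3: ['pharmacy'] (min_width=8, slack=2)
Line 4: ['all', 'south'] (min_width=9, slack=1)
Line 5: ['voice', 'high'] (min_width=10, slack=0)
Line 6: ['ant', 'page'] (min_width=8, slack=2)
Line 7: ['stone'] (min_width=5, slack=5)
Line 8: ['evening'] (min_width=7, slack=3)
Line 9: ['angry'] (min_width=5, slack=5)
Line 10: ['matrix', 'the'] (min_width=10, slack=0)
Line 11: ['soft'] (min_width=4, slack=6)
Line 12: ['silver'] (min_width=6, slack=4)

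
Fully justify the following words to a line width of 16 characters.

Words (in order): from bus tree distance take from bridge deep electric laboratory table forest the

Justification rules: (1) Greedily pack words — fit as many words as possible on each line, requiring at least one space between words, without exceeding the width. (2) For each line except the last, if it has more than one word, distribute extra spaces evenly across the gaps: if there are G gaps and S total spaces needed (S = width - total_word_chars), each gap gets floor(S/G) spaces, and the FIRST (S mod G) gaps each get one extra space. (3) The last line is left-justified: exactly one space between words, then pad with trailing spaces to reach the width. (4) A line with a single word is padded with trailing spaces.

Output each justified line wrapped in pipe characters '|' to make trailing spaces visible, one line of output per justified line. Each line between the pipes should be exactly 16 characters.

Answer: |from   bus  tree|
|distance    take|
|from bridge deep|
|electric        |
|laboratory table|
|forest the      |

Derivation:
Line 1: ['from', 'bus', 'tree'] (min_width=13, slack=3)
Line 2: ['distance', 'take'] (min_width=13, slack=3)
Line 3: ['from', 'bridge', 'deep'] (min_width=16, slack=0)
Line 4: ['electric'] (min_width=8, slack=8)
Line 5: ['laboratory', 'table'] (min_width=16, slack=0)
Line 6: ['forest', 'the'] (min_width=10, slack=6)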